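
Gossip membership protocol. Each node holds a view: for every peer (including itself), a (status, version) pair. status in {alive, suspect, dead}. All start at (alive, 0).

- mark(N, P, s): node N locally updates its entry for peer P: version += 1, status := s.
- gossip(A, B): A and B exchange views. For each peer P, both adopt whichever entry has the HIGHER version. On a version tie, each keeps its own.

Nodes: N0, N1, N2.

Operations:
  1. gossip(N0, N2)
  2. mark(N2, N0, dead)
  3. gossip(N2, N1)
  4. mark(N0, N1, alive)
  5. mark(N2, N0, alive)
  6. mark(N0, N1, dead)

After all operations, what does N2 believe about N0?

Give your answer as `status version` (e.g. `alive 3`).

Answer: alive 2

Derivation:
Op 1: gossip N0<->N2 -> N0.N0=(alive,v0) N0.N1=(alive,v0) N0.N2=(alive,v0) | N2.N0=(alive,v0) N2.N1=(alive,v0) N2.N2=(alive,v0)
Op 2: N2 marks N0=dead -> (dead,v1)
Op 3: gossip N2<->N1 -> N2.N0=(dead,v1) N2.N1=(alive,v0) N2.N2=(alive,v0) | N1.N0=(dead,v1) N1.N1=(alive,v0) N1.N2=(alive,v0)
Op 4: N0 marks N1=alive -> (alive,v1)
Op 5: N2 marks N0=alive -> (alive,v2)
Op 6: N0 marks N1=dead -> (dead,v2)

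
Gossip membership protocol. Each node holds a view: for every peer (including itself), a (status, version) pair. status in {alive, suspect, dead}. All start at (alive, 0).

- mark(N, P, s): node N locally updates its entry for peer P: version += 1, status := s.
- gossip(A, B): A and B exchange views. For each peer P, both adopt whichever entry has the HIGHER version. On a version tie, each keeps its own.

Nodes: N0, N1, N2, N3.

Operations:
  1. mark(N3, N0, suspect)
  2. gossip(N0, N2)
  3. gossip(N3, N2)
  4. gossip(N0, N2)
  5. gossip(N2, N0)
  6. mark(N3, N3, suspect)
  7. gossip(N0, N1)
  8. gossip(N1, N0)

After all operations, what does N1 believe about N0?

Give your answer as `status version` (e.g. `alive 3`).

Op 1: N3 marks N0=suspect -> (suspect,v1)
Op 2: gossip N0<->N2 -> N0.N0=(alive,v0) N0.N1=(alive,v0) N0.N2=(alive,v0) N0.N3=(alive,v0) | N2.N0=(alive,v0) N2.N1=(alive,v0) N2.N2=(alive,v0) N2.N3=(alive,v0)
Op 3: gossip N3<->N2 -> N3.N0=(suspect,v1) N3.N1=(alive,v0) N3.N2=(alive,v0) N3.N3=(alive,v0) | N2.N0=(suspect,v1) N2.N1=(alive,v0) N2.N2=(alive,v0) N2.N3=(alive,v0)
Op 4: gossip N0<->N2 -> N0.N0=(suspect,v1) N0.N1=(alive,v0) N0.N2=(alive,v0) N0.N3=(alive,v0) | N2.N0=(suspect,v1) N2.N1=(alive,v0) N2.N2=(alive,v0) N2.N3=(alive,v0)
Op 5: gossip N2<->N0 -> N2.N0=(suspect,v1) N2.N1=(alive,v0) N2.N2=(alive,v0) N2.N3=(alive,v0) | N0.N0=(suspect,v1) N0.N1=(alive,v0) N0.N2=(alive,v0) N0.N3=(alive,v0)
Op 6: N3 marks N3=suspect -> (suspect,v1)
Op 7: gossip N0<->N1 -> N0.N0=(suspect,v1) N0.N1=(alive,v0) N0.N2=(alive,v0) N0.N3=(alive,v0) | N1.N0=(suspect,v1) N1.N1=(alive,v0) N1.N2=(alive,v0) N1.N3=(alive,v0)
Op 8: gossip N1<->N0 -> N1.N0=(suspect,v1) N1.N1=(alive,v0) N1.N2=(alive,v0) N1.N3=(alive,v0) | N0.N0=(suspect,v1) N0.N1=(alive,v0) N0.N2=(alive,v0) N0.N3=(alive,v0)

Answer: suspect 1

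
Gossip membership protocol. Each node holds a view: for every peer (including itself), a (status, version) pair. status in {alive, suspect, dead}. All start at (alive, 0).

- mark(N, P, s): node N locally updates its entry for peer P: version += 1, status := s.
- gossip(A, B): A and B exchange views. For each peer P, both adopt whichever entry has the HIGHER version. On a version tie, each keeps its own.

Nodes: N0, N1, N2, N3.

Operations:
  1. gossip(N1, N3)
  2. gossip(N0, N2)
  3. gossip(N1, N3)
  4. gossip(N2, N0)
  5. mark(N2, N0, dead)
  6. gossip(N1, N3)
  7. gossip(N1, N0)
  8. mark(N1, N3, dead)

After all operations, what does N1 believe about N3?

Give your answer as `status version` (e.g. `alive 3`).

Answer: dead 1

Derivation:
Op 1: gossip N1<->N3 -> N1.N0=(alive,v0) N1.N1=(alive,v0) N1.N2=(alive,v0) N1.N3=(alive,v0) | N3.N0=(alive,v0) N3.N1=(alive,v0) N3.N2=(alive,v0) N3.N3=(alive,v0)
Op 2: gossip N0<->N2 -> N0.N0=(alive,v0) N0.N1=(alive,v0) N0.N2=(alive,v0) N0.N3=(alive,v0) | N2.N0=(alive,v0) N2.N1=(alive,v0) N2.N2=(alive,v0) N2.N3=(alive,v0)
Op 3: gossip N1<->N3 -> N1.N0=(alive,v0) N1.N1=(alive,v0) N1.N2=(alive,v0) N1.N3=(alive,v0) | N3.N0=(alive,v0) N3.N1=(alive,v0) N3.N2=(alive,v0) N3.N3=(alive,v0)
Op 4: gossip N2<->N0 -> N2.N0=(alive,v0) N2.N1=(alive,v0) N2.N2=(alive,v0) N2.N3=(alive,v0) | N0.N0=(alive,v0) N0.N1=(alive,v0) N0.N2=(alive,v0) N0.N3=(alive,v0)
Op 5: N2 marks N0=dead -> (dead,v1)
Op 6: gossip N1<->N3 -> N1.N0=(alive,v0) N1.N1=(alive,v0) N1.N2=(alive,v0) N1.N3=(alive,v0) | N3.N0=(alive,v0) N3.N1=(alive,v0) N3.N2=(alive,v0) N3.N3=(alive,v0)
Op 7: gossip N1<->N0 -> N1.N0=(alive,v0) N1.N1=(alive,v0) N1.N2=(alive,v0) N1.N3=(alive,v0) | N0.N0=(alive,v0) N0.N1=(alive,v0) N0.N2=(alive,v0) N0.N3=(alive,v0)
Op 8: N1 marks N3=dead -> (dead,v1)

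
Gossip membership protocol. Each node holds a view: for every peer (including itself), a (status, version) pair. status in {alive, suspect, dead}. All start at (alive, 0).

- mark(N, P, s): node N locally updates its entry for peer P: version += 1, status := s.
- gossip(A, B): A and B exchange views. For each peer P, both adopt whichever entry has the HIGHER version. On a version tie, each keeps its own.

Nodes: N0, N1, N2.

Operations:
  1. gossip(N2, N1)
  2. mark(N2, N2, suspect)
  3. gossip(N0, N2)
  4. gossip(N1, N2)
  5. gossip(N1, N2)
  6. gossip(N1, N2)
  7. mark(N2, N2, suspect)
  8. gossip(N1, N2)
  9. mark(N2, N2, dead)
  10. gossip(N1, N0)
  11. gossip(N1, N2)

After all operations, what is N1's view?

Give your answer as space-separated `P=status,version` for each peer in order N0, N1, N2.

Answer: N0=alive,0 N1=alive,0 N2=dead,3

Derivation:
Op 1: gossip N2<->N1 -> N2.N0=(alive,v0) N2.N1=(alive,v0) N2.N2=(alive,v0) | N1.N0=(alive,v0) N1.N1=(alive,v0) N1.N2=(alive,v0)
Op 2: N2 marks N2=suspect -> (suspect,v1)
Op 3: gossip N0<->N2 -> N0.N0=(alive,v0) N0.N1=(alive,v0) N0.N2=(suspect,v1) | N2.N0=(alive,v0) N2.N1=(alive,v0) N2.N2=(suspect,v1)
Op 4: gossip N1<->N2 -> N1.N0=(alive,v0) N1.N1=(alive,v0) N1.N2=(suspect,v1) | N2.N0=(alive,v0) N2.N1=(alive,v0) N2.N2=(suspect,v1)
Op 5: gossip N1<->N2 -> N1.N0=(alive,v0) N1.N1=(alive,v0) N1.N2=(suspect,v1) | N2.N0=(alive,v0) N2.N1=(alive,v0) N2.N2=(suspect,v1)
Op 6: gossip N1<->N2 -> N1.N0=(alive,v0) N1.N1=(alive,v0) N1.N2=(suspect,v1) | N2.N0=(alive,v0) N2.N1=(alive,v0) N2.N2=(suspect,v1)
Op 7: N2 marks N2=suspect -> (suspect,v2)
Op 8: gossip N1<->N2 -> N1.N0=(alive,v0) N1.N1=(alive,v0) N1.N2=(suspect,v2) | N2.N0=(alive,v0) N2.N1=(alive,v0) N2.N2=(suspect,v2)
Op 9: N2 marks N2=dead -> (dead,v3)
Op 10: gossip N1<->N0 -> N1.N0=(alive,v0) N1.N1=(alive,v0) N1.N2=(suspect,v2) | N0.N0=(alive,v0) N0.N1=(alive,v0) N0.N2=(suspect,v2)
Op 11: gossip N1<->N2 -> N1.N0=(alive,v0) N1.N1=(alive,v0) N1.N2=(dead,v3) | N2.N0=(alive,v0) N2.N1=(alive,v0) N2.N2=(dead,v3)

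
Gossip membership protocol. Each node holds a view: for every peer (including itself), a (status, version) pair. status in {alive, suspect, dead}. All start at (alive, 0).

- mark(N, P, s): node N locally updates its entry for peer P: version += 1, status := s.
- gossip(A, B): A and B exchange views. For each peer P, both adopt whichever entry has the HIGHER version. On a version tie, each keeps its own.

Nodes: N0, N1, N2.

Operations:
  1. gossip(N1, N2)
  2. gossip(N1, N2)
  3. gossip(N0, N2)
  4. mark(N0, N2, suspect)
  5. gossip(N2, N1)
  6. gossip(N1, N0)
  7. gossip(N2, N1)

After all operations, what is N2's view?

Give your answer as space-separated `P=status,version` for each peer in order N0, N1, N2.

Op 1: gossip N1<->N2 -> N1.N0=(alive,v0) N1.N1=(alive,v0) N1.N2=(alive,v0) | N2.N0=(alive,v0) N2.N1=(alive,v0) N2.N2=(alive,v0)
Op 2: gossip N1<->N2 -> N1.N0=(alive,v0) N1.N1=(alive,v0) N1.N2=(alive,v0) | N2.N0=(alive,v0) N2.N1=(alive,v0) N2.N2=(alive,v0)
Op 3: gossip N0<->N2 -> N0.N0=(alive,v0) N0.N1=(alive,v0) N0.N2=(alive,v0) | N2.N0=(alive,v0) N2.N1=(alive,v0) N2.N2=(alive,v0)
Op 4: N0 marks N2=suspect -> (suspect,v1)
Op 5: gossip N2<->N1 -> N2.N0=(alive,v0) N2.N1=(alive,v0) N2.N2=(alive,v0) | N1.N0=(alive,v0) N1.N1=(alive,v0) N1.N2=(alive,v0)
Op 6: gossip N1<->N0 -> N1.N0=(alive,v0) N1.N1=(alive,v0) N1.N2=(suspect,v1) | N0.N0=(alive,v0) N0.N1=(alive,v0) N0.N2=(suspect,v1)
Op 7: gossip N2<->N1 -> N2.N0=(alive,v0) N2.N1=(alive,v0) N2.N2=(suspect,v1) | N1.N0=(alive,v0) N1.N1=(alive,v0) N1.N2=(suspect,v1)

Answer: N0=alive,0 N1=alive,0 N2=suspect,1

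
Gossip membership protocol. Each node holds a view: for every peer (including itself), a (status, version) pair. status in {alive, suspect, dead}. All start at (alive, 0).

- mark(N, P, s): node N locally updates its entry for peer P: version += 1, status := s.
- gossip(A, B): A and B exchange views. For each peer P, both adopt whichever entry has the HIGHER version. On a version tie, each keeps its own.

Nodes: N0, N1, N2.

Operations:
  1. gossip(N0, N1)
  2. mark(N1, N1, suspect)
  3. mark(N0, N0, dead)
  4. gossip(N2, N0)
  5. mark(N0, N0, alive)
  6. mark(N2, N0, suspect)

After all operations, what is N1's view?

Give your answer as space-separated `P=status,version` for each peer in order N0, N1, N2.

Answer: N0=alive,0 N1=suspect,1 N2=alive,0

Derivation:
Op 1: gossip N0<->N1 -> N0.N0=(alive,v0) N0.N1=(alive,v0) N0.N2=(alive,v0) | N1.N0=(alive,v0) N1.N1=(alive,v0) N1.N2=(alive,v0)
Op 2: N1 marks N1=suspect -> (suspect,v1)
Op 3: N0 marks N0=dead -> (dead,v1)
Op 4: gossip N2<->N0 -> N2.N0=(dead,v1) N2.N1=(alive,v0) N2.N2=(alive,v0) | N0.N0=(dead,v1) N0.N1=(alive,v0) N0.N2=(alive,v0)
Op 5: N0 marks N0=alive -> (alive,v2)
Op 6: N2 marks N0=suspect -> (suspect,v2)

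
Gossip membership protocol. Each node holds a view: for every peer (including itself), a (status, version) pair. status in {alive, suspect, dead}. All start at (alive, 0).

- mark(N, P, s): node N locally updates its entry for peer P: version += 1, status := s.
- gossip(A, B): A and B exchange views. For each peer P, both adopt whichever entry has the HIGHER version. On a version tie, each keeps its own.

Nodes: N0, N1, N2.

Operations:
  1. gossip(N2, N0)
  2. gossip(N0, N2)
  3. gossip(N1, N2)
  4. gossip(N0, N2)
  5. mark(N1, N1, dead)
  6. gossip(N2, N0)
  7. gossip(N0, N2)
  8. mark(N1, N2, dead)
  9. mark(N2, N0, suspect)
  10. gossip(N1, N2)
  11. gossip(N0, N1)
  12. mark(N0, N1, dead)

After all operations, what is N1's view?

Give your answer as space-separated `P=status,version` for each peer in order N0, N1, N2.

Answer: N0=suspect,1 N1=dead,1 N2=dead,1

Derivation:
Op 1: gossip N2<->N0 -> N2.N0=(alive,v0) N2.N1=(alive,v0) N2.N2=(alive,v0) | N0.N0=(alive,v0) N0.N1=(alive,v0) N0.N2=(alive,v0)
Op 2: gossip N0<->N2 -> N0.N0=(alive,v0) N0.N1=(alive,v0) N0.N2=(alive,v0) | N2.N0=(alive,v0) N2.N1=(alive,v0) N2.N2=(alive,v0)
Op 3: gossip N1<->N2 -> N1.N0=(alive,v0) N1.N1=(alive,v0) N1.N2=(alive,v0) | N2.N0=(alive,v0) N2.N1=(alive,v0) N2.N2=(alive,v0)
Op 4: gossip N0<->N2 -> N0.N0=(alive,v0) N0.N1=(alive,v0) N0.N2=(alive,v0) | N2.N0=(alive,v0) N2.N1=(alive,v0) N2.N2=(alive,v0)
Op 5: N1 marks N1=dead -> (dead,v1)
Op 6: gossip N2<->N0 -> N2.N0=(alive,v0) N2.N1=(alive,v0) N2.N2=(alive,v0) | N0.N0=(alive,v0) N0.N1=(alive,v0) N0.N2=(alive,v0)
Op 7: gossip N0<->N2 -> N0.N0=(alive,v0) N0.N1=(alive,v0) N0.N2=(alive,v0) | N2.N0=(alive,v0) N2.N1=(alive,v0) N2.N2=(alive,v0)
Op 8: N1 marks N2=dead -> (dead,v1)
Op 9: N2 marks N0=suspect -> (suspect,v1)
Op 10: gossip N1<->N2 -> N1.N0=(suspect,v1) N1.N1=(dead,v1) N1.N2=(dead,v1) | N2.N0=(suspect,v1) N2.N1=(dead,v1) N2.N2=(dead,v1)
Op 11: gossip N0<->N1 -> N0.N0=(suspect,v1) N0.N1=(dead,v1) N0.N2=(dead,v1) | N1.N0=(suspect,v1) N1.N1=(dead,v1) N1.N2=(dead,v1)
Op 12: N0 marks N1=dead -> (dead,v2)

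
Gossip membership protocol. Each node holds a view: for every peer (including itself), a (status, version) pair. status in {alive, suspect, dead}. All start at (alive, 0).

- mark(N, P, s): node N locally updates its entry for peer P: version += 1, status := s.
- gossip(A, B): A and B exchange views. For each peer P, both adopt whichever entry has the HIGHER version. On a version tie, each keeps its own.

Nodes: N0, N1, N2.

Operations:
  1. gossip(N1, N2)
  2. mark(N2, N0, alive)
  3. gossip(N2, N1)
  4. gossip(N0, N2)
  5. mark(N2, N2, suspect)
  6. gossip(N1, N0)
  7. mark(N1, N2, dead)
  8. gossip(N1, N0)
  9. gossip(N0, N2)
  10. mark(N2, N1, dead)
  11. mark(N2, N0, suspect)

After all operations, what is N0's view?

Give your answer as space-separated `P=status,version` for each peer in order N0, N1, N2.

Answer: N0=alive,1 N1=alive,0 N2=dead,1

Derivation:
Op 1: gossip N1<->N2 -> N1.N0=(alive,v0) N1.N1=(alive,v0) N1.N2=(alive,v0) | N2.N0=(alive,v0) N2.N1=(alive,v0) N2.N2=(alive,v0)
Op 2: N2 marks N0=alive -> (alive,v1)
Op 3: gossip N2<->N1 -> N2.N0=(alive,v1) N2.N1=(alive,v0) N2.N2=(alive,v0) | N1.N0=(alive,v1) N1.N1=(alive,v0) N1.N2=(alive,v0)
Op 4: gossip N0<->N2 -> N0.N0=(alive,v1) N0.N1=(alive,v0) N0.N2=(alive,v0) | N2.N0=(alive,v1) N2.N1=(alive,v0) N2.N2=(alive,v0)
Op 5: N2 marks N2=suspect -> (suspect,v1)
Op 6: gossip N1<->N0 -> N1.N0=(alive,v1) N1.N1=(alive,v0) N1.N2=(alive,v0) | N0.N0=(alive,v1) N0.N1=(alive,v0) N0.N2=(alive,v0)
Op 7: N1 marks N2=dead -> (dead,v1)
Op 8: gossip N1<->N0 -> N1.N0=(alive,v1) N1.N1=(alive,v0) N1.N2=(dead,v1) | N0.N0=(alive,v1) N0.N1=(alive,v0) N0.N2=(dead,v1)
Op 9: gossip N0<->N2 -> N0.N0=(alive,v1) N0.N1=(alive,v0) N0.N2=(dead,v1) | N2.N0=(alive,v1) N2.N1=(alive,v0) N2.N2=(suspect,v1)
Op 10: N2 marks N1=dead -> (dead,v1)
Op 11: N2 marks N0=suspect -> (suspect,v2)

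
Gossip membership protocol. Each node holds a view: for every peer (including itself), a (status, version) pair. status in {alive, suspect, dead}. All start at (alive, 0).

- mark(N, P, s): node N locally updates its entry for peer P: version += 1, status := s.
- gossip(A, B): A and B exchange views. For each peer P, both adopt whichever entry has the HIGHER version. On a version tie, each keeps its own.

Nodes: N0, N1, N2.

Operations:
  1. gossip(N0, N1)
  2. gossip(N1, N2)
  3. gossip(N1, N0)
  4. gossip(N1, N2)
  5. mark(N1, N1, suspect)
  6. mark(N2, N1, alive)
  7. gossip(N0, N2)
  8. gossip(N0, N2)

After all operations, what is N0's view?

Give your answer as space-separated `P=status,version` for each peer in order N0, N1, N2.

Op 1: gossip N0<->N1 -> N0.N0=(alive,v0) N0.N1=(alive,v0) N0.N2=(alive,v0) | N1.N0=(alive,v0) N1.N1=(alive,v0) N1.N2=(alive,v0)
Op 2: gossip N1<->N2 -> N1.N0=(alive,v0) N1.N1=(alive,v0) N1.N2=(alive,v0) | N2.N0=(alive,v0) N2.N1=(alive,v0) N2.N2=(alive,v0)
Op 3: gossip N1<->N0 -> N1.N0=(alive,v0) N1.N1=(alive,v0) N1.N2=(alive,v0) | N0.N0=(alive,v0) N0.N1=(alive,v0) N0.N2=(alive,v0)
Op 4: gossip N1<->N2 -> N1.N0=(alive,v0) N1.N1=(alive,v0) N1.N2=(alive,v0) | N2.N0=(alive,v0) N2.N1=(alive,v0) N2.N2=(alive,v0)
Op 5: N1 marks N1=suspect -> (suspect,v1)
Op 6: N2 marks N1=alive -> (alive,v1)
Op 7: gossip N0<->N2 -> N0.N0=(alive,v0) N0.N1=(alive,v1) N0.N2=(alive,v0) | N2.N0=(alive,v0) N2.N1=(alive,v1) N2.N2=(alive,v0)
Op 8: gossip N0<->N2 -> N0.N0=(alive,v0) N0.N1=(alive,v1) N0.N2=(alive,v0) | N2.N0=(alive,v0) N2.N1=(alive,v1) N2.N2=(alive,v0)

Answer: N0=alive,0 N1=alive,1 N2=alive,0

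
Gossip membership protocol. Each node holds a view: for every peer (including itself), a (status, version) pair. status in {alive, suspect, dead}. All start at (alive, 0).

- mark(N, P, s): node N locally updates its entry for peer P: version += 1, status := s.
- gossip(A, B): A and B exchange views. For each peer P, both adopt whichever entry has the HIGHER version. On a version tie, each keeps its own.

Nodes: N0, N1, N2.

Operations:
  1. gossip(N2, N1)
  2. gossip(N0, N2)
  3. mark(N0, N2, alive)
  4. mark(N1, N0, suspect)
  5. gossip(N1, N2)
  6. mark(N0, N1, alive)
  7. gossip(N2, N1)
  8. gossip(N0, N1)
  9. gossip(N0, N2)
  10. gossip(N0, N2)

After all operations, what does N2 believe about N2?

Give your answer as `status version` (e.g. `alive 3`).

Answer: alive 1

Derivation:
Op 1: gossip N2<->N1 -> N2.N0=(alive,v0) N2.N1=(alive,v0) N2.N2=(alive,v0) | N1.N0=(alive,v0) N1.N1=(alive,v0) N1.N2=(alive,v0)
Op 2: gossip N0<->N2 -> N0.N0=(alive,v0) N0.N1=(alive,v0) N0.N2=(alive,v0) | N2.N0=(alive,v0) N2.N1=(alive,v0) N2.N2=(alive,v0)
Op 3: N0 marks N2=alive -> (alive,v1)
Op 4: N1 marks N0=suspect -> (suspect,v1)
Op 5: gossip N1<->N2 -> N1.N0=(suspect,v1) N1.N1=(alive,v0) N1.N2=(alive,v0) | N2.N0=(suspect,v1) N2.N1=(alive,v0) N2.N2=(alive,v0)
Op 6: N0 marks N1=alive -> (alive,v1)
Op 7: gossip N2<->N1 -> N2.N0=(suspect,v1) N2.N1=(alive,v0) N2.N2=(alive,v0) | N1.N0=(suspect,v1) N1.N1=(alive,v0) N1.N2=(alive,v0)
Op 8: gossip N0<->N1 -> N0.N0=(suspect,v1) N0.N1=(alive,v1) N0.N2=(alive,v1) | N1.N0=(suspect,v1) N1.N1=(alive,v1) N1.N2=(alive,v1)
Op 9: gossip N0<->N2 -> N0.N0=(suspect,v1) N0.N1=(alive,v1) N0.N2=(alive,v1) | N2.N0=(suspect,v1) N2.N1=(alive,v1) N2.N2=(alive,v1)
Op 10: gossip N0<->N2 -> N0.N0=(suspect,v1) N0.N1=(alive,v1) N0.N2=(alive,v1) | N2.N0=(suspect,v1) N2.N1=(alive,v1) N2.N2=(alive,v1)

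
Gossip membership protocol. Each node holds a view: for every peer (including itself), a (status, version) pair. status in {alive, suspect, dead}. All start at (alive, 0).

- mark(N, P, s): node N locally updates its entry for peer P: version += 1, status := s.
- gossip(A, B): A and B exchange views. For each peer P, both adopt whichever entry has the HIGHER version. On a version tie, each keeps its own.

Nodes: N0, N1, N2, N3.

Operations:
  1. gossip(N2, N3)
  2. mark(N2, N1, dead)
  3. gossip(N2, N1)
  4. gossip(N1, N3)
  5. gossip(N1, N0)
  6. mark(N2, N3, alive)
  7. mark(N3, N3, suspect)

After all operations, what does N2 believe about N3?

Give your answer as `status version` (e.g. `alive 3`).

Answer: alive 1

Derivation:
Op 1: gossip N2<->N3 -> N2.N0=(alive,v0) N2.N1=(alive,v0) N2.N2=(alive,v0) N2.N3=(alive,v0) | N3.N0=(alive,v0) N3.N1=(alive,v0) N3.N2=(alive,v0) N3.N3=(alive,v0)
Op 2: N2 marks N1=dead -> (dead,v1)
Op 3: gossip N2<->N1 -> N2.N0=(alive,v0) N2.N1=(dead,v1) N2.N2=(alive,v0) N2.N3=(alive,v0) | N1.N0=(alive,v0) N1.N1=(dead,v1) N1.N2=(alive,v0) N1.N3=(alive,v0)
Op 4: gossip N1<->N3 -> N1.N0=(alive,v0) N1.N1=(dead,v1) N1.N2=(alive,v0) N1.N3=(alive,v0) | N3.N0=(alive,v0) N3.N1=(dead,v1) N3.N2=(alive,v0) N3.N3=(alive,v0)
Op 5: gossip N1<->N0 -> N1.N0=(alive,v0) N1.N1=(dead,v1) N1.N2=(alive,v0) N1.N3=(alive,v0) | N0.N0=(alive,v0) N0.N1=(dead,v1) N0.N2=(alive,v0) N0.N3=(alive,v0)
Op 6: N2 marks N3=alive -> (alive,v1)
Op 7: N3 marks N3=suspect -> (suspect,v1)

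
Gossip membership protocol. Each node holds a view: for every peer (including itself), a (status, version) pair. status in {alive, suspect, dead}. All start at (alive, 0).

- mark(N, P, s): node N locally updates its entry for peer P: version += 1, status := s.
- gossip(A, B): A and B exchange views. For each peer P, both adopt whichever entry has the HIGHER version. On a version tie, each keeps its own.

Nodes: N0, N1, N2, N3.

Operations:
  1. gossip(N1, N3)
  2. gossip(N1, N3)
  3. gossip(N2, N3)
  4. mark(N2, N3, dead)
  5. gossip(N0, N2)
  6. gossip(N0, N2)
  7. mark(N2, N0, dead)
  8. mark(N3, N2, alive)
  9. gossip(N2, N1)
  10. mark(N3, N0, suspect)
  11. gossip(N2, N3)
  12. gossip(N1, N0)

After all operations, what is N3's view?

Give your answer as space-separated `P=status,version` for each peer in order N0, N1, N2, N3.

Answer: N0=suspect,1 N1=alive,0 N2=alive,1 N3=dead,1

Derivation:
Op 1: gossip N1<->N3 -> N1.N0=(alive,v0) N1.N1=(alive,v0) N1.N2=(alive,v0) N1.N3=(alive,v0) | N3.N0=(alive,v0) N3.N1=(alive,v0) N3.N2=(alive,v0) N3.N3=(alive,v0)
Op 2: gossip N1<->N3 -> N1.N0=(alive,v0) N1.N1=(alive,v0) N1.N2=(alive,v0) N1.N3=(alive,v0) | N3.N0=(alive,v0) N3.N1=(alive,v0) N3.N2=(alive,v0) N3.N3=(alive,v0)
Op 3: gossip N2<->N3 -> N2.N0=(alive,v0) N2.N1=(alive,v0) N2.N2=(alive,v0) N2.N3=(alive,v0) | N3.N0=(alive,v0) N3.N1=(alive,v0) N3.N2=(alive,v0) N3.N3=(alive,v0)
Op 4: N2 marks N3=dead -> (dead,v1)
Op 5: gossip N0<->N2 -> N0.N0=(alive,v0) N0.N1=(alive,v0) N0.N2=(alive,v0) N0.N3=(dead,v1) | N2.N0=(alive,v0) N2.N1=(alive,v0) N2.N2=(alive,v0) N2.N3=(dead,v1)
Op 6: gossip N0<->N2 -> N0.N0=(alive,v0) N0.N1=(alive,v0) N0.N2=(alive,v0) N0.N3=(dead,v1) | N2.N0=(alive,v0) N2.N1=(alive,v0) N2.N2=(alive,v0) N2.N3=(dead,v1)
Op 7: N2 marks N0=dead -> (dead,v1)
Op 8: N3 marks N2=alive -> (alive,v1)
Op 9: gossip N2<->N1 -> N2.N0=(dead,v1) N2.N1=(alive,v0) N2.N2=(alive,v0) N2.N3=(dead,v1) | N1.N0=(dead,v1) N1.N1=(alive,v0) N1.N2=(alive,v0) N1.N3=(dead,v1)
Op 10: N3 marks N0=suspect -> (suspect,v1)
Op 11: gossip N2<->N3 -> N2.N0=(dead,v1) N2.N1=(alive,v0) N2.N2=(alive,v1) N2.N3=(dead,v1) | N3.N0=(suspect,v1) N3.N1=(alive,v0) N3.N2=(alive,v1) N3.N3=(dead,v1)
Op 12: gossip N1<->N0 -> N1.N0=(dead,v1) N1.N1=(alive,v0) N1.N2=(alive,v0) N1.N3=(dead,v1) | N0.N0=(dead,v1) N0.N1=(alive,v0) N0.N2=(alive,v0) N0.N3=(dead,v1)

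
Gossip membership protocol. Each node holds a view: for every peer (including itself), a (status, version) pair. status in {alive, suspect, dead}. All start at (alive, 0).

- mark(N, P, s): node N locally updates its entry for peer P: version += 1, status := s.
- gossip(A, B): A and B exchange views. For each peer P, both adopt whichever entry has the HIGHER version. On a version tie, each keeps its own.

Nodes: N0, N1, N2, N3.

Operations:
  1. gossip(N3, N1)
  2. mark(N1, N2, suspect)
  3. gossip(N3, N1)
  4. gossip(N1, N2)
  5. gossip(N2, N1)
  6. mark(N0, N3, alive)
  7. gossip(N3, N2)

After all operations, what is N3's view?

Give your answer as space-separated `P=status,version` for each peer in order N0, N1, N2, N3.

Answer: N0=alive,0 N1=alive,0 N2=suspect,1 N3=alive,0

Derivation:
Op 1: gossip N3<->N1 -> N3.N0=(alive,v0) N3.N1=(alive,v0) N3.N2=(alive,v0) N3.N3=(alive,v0) | N1.N0=(alive,v0) N1.N1=(alive,v0) N1.N2=(alive,v0) N1.N3=(alive,v0)
Op 2: N1 marks N2=suspect -> (suspect,v1)
Op 3: gossip N3<->N1 -> N3.N0=(alive,v0) N3.N1=(alive,v0) N3.N2=(suspect,v1) N3.N3=(alive,v0) | N1.N0=(alive,v0) N1.N1=(alive,v0) N1.N2=(suspect,v1) N1.N3=(alive,v0)
Op 4: gossip N1<->N2 -> N1.N0=(alive,v0) N1.N1=(alive,v0) N1.N2=(suspect,v1) N1.N3=(alive,v0) | N2.N0=(alive,v0) N2.N1=(alive,v0) N2.N2=(suspect,v1) N2.N3=(alive,v0)
Op 5: gossip N2<->N1 -> N2.N0=(alive,v0) N2.N1=(alive,v0) N2.N2=(suspect,v1) N2.N3=(alive,v0) | N1.N0=(alive,v0) N1.N1=(alive,v0) N1.N2=(suspect,v1) N1.N3=(alive,v0)
Op 6: N0 marks N3=alive -> (alive,v1)
Op 7: gossip N3<->N2 -> N3.N0=(alive,v0) N3.N1=(alive,v0) N3.N2=(suspect,v1) N3.N3=(alive,v0) | N2.N0=(alive,v0) N2.N1=(alive,v0) N2.N2=(suspect,v1) N2.N3=(alive,v0)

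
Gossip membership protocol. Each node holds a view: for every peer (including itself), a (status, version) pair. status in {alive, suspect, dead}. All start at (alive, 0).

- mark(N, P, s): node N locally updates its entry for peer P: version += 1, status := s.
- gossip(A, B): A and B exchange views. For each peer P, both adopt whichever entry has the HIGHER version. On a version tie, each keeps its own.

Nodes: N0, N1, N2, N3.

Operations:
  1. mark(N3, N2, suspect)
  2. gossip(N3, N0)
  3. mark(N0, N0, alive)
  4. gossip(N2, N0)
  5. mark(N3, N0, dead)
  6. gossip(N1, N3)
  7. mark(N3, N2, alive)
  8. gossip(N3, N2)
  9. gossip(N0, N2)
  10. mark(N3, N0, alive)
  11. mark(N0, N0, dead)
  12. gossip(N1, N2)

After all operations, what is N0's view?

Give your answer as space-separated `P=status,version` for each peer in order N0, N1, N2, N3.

Answer: N0=dead,2 N1=alive,0 N2=alive,2 N3=alive,0

Derivation:
Op 1: N3 marks N2=suspect -> (suspect,v1)
Op 2: gossip N3<->N0 -> N3.N0=(alive,v0) N3.N1=(alive,v0) N3.N2=(suspect,v1) N3.N3=(alive,v0) | N0.N0=(alive,v0) N0.N1=(alive,v0) N0.N2=(suspect,v1) N0.N3=(alive,v0)
Op 3: N0 marks N0=alive -> (alive,v1)
Op 4: gossip N2<->N0 -> N2.N0=(alive,v1) N2.N1=(alive,v0) N2.N2=(suspect,v1) N2.N3=(alive,v0) | N0.N0=(alive,v1) N0.N1=(alive,v0) N0.N2=(suspect,v1) N0.N3=(alive,v0)
Op 5: N3 marks N0=dead -> (dead,v1)
Op 6: gossip N1<->N3 -> N1.N0=(dead,v1) N1.N1=(alive,v0) N1.N2=(suspect,v1) N1.N3=(alive,v0) | N3.N0=(dead,v1) N3.N1=(alive,v0) N3.N2=(suspect,v1) N3.N3=(alive,v0)
Op 7: N3 marks N2=alive -> (alive,v2)
Op 8: gossip N3<->N2 -> N3.N0=(dead,v1) N3.N1=(alive,v0) N3.N2=(alive,v2) N3.N3=(alive,v0) | N2.N0=(alive,v1) N2.N1=(alive,v0) N2.N2=(alive,v2) N2.N3=(alive,v0)
Op 9: gossip N0<->N2 -> N0.N0=(alive,v1) N0.N1=(alive,v0) N0.N2=(alive,v2) N0.N3=(alive,v0) | N2.N0=(alive,v1) N2.N1=(alive,v0) N2.N2=(alive,v2) N2.N3=(alive,v0)
Op 10: N3 marks N0=alive -> (alive,v2)
Op 11: N0 marks N0=dead -> (dead,v2)
Op 12: gossip N1<->N2 -> N1.N0=(dead,v1) N1.N1=(alive,v0) N1.N2=(alive,v2) N1.N3=(alive,v0) | N2.N0=(alive,v1) N2.N1=(alive,v0) N2.N2=(alive,v2) N2.N3=(alive,v0)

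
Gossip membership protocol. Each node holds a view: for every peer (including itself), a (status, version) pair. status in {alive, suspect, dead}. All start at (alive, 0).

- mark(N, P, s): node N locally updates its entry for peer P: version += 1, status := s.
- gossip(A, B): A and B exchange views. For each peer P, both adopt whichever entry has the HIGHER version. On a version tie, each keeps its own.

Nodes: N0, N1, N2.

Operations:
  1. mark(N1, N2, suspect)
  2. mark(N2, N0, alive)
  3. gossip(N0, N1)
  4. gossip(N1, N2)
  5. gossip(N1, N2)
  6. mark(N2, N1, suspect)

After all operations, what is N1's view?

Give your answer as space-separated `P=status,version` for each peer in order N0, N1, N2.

Op 1: N1 marks N2=suspect -> (suspect,v1)
Op 2: N2 marks N0=alive -> (alive,v1)
Op 3: gossip N0<->N1 -> N0.N0=(alive,v0) N0.N1=(alive,v0) N0.N2=(suspect,v1) | N1.N0=(alive,v0) N1.N1=(alive,v0) N1.N2=(suspect,v1)
Op 4: gossip N1<->N2 -> N1.N0=(alive,v1) N1.N1=(alive,v0) N1.N2=(suspect,v1) | N2.N0=(alive,v1) N2.N1=(alive,v0) N2.N2=(suspect,v1)
Op 5: gossip N1<->N2 -> N1.N0=(alive,v1) N1.N1=(alive,v0) N1.N2=(suspect,v1) | N2.N0=(alive,v1) N2.N1=(alive,v0) N2.N2=(suspect,v1)
Op 6: N2 marks N1=suspect -> (suspect,v1)

Answer: N0=alive,1 N1=alive,0 N2=suspect,1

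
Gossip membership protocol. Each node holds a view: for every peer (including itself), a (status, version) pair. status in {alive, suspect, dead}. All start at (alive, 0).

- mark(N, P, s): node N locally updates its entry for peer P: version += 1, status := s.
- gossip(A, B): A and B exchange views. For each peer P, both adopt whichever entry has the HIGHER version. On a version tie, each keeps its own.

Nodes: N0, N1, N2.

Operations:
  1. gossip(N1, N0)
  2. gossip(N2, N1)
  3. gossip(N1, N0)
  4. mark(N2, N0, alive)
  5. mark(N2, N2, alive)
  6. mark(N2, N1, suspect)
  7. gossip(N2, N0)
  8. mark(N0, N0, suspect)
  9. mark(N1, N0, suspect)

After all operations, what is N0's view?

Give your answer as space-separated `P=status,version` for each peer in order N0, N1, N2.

Answer: N0=suspect,2 N1=suspect,1 N2=alive,1

Derivation:
Op 1: gossip N1<->N0 -> N1.N0=(alive,v0) N1.N1=(alive,v0) N1.N2=(alive,v0) | N0.N0=(alive,v0) N0.N1=(alive,v0) N0.N2=(alive,v0)
Op 2: gossip N2<->N1 -> N2.N0=(alive,v0) N2.N1=(alive,v0) N2.N2=(alive,v0) | N1.N0=(alive,v0) N1.N1=(alive,v0) N1.N2=(alive,v0)
Op 3: gossip N1<->N0 -> N1.N0=(alive,v0) N1.N1=(alive,v0) N1.N2=(alive,v0) | N0.N0=(alive,v0) N0.N1=(alive,v0) N0.N2=(alive,v0)
Op 4: N2 marks N0=alive -> (alive,v1)
Op 5: N2 marks N2=alive -> (alive,v1)
Op 6: N2 marks N1=suspect -> (suspect,v1)
Op 7: gossip N2<->N0 -> N2.N0=(alive,v1) N2.N1=(suspect,v1) N2.N2=(alive,v1) | N0.N0=(alive,v1) N0.N1=(suspect,v1) N0.N2=(alive,v1)
Op 8: N0 marks N0=suspect -> (suspect,v2)
Op 9: N1 marks N0=suspect -> (suspect,v1)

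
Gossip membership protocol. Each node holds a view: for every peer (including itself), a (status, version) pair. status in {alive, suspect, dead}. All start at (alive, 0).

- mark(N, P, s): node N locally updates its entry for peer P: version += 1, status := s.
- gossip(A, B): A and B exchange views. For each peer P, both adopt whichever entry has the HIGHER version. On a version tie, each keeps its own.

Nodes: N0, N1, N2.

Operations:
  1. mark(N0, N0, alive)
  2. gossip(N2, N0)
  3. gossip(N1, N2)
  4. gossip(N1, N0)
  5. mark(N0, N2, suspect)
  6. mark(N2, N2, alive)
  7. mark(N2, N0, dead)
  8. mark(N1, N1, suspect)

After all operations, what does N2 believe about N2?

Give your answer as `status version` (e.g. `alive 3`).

Answer: alive 1

Derivation:
Op 1: N0 marks N0=alive -> (alive,v1)
Op 2: gossip N2<->N0 -> N2.N0=(alive,v1) N2.N1=(alive,v0) N2.N2=(alive,v0) | N0.N0=(alive,v1) N0.N1=(alive,v0) N0.N2=(alive,v0)
Op 3: gossip N1<->N2 -> N1.N0=(alive,v1) N1.N1=(alive,v0) N1.N2=(alive,v0) | N2.N0=(alive,v1) N2.N1=(alive,v0) N2.N2=(alive,v0)
Op 4: gossip N1<->N0 -> N1.N0=(alive,v1) N1.N1=(alive,v0) N1.N2=(alive,v0) | N0.N0=(alive,v1) N0.N1=(alive,v0) N0.N2=(alive,v0)
Op 5: N0 marks N2=suspect -> (suspect,v1)
Op 6: N2 marks N2=alive -> (alive,v1)
Op 7: N2 marks N0=dead -> (dead,v2)
Op 8: N1 marks N1=suspect -> (suspect,v1)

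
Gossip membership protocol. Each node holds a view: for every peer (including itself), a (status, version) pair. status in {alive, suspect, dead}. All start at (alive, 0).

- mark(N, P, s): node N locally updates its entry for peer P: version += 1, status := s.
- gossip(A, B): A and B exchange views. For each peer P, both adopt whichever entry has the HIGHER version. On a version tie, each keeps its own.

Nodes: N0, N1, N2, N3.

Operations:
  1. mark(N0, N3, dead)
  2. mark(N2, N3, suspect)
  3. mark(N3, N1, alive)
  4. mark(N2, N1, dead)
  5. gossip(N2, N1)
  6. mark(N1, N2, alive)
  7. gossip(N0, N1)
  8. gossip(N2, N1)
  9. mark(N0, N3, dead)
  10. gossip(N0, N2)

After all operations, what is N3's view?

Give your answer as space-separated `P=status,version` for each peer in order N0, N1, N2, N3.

Op 1: N0 marks N3=dead -> (dead,v1)
Op 2: N2 marks N3=suspect -> (suspect,v1)
Op 3: N3 marks N1=alive -> (alive,v1)
Op 4: N2 marks N1=dead -> (dead,v1)
Op 5: gossip N2<->N1 -> N2.N0=(alive,v0) N2.N1=(dead,v1) N2.N2=(alive,v0) N2.N3=(suspect,v1) | N1.N0=(alive,v0) N1.N1=(dead,v1) N1.N2=(alive,v0) N1.N3=(suspect,v1)
Op 6: N1 marks N2=alive -> (alive,v1)
Op 7: gossip N0<->N1 -> N0.N0=(alive,v0) N0.N1=(dead,v1) N0.N2=(alive,v1) N0.N3=(dead,v1) | N1.N0=(alive,v0) N1.N1=(dead,v1) N1.N2=(alive,v1) N1.N3=(suspect,v1)
Op 8: gossip N2<->N1 -> N2.N0=(alive,v0) N2.N1=(dead,v1) N2.N2=(alive,v1) N2.N3=(suspect,v1) | N1.N0=(alive,v0) N1.N1=(dead,v1) N1.N2=(alive,v1) N1.N3=(suspect,v1)
Op 9: N0 marks N3=dead -> (dead,v2)
Op 10: gossip N0<->N2 -> N0.N0=(alive,v0) N0.N1=(dead,v1) N0.N2=(alive,v1) N0.N3=(dead,v2) | N2.N0=(alive,v0) N2.N1=(dead,v1) N2.N2=(alive,v1) N2.N3=(dead,v2)

Answer: N0=alive,0 N1=alive,1 N2=alive,0 N3=alive,0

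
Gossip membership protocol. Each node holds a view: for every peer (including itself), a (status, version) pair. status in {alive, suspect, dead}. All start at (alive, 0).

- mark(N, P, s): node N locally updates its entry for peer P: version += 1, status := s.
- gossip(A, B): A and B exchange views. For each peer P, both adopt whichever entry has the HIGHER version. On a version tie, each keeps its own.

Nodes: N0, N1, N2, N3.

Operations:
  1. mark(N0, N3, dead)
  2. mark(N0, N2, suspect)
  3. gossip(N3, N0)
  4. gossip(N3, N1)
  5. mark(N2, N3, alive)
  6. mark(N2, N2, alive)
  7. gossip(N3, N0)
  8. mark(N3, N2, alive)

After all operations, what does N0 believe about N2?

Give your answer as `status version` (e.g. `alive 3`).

Answer: suspect 1

Derivation:
Op 1: N0 marks N3=dead -> (dead,v1)
Op 2: N0 marks N2=suspect -> (suspect,v1)
Op 3: gossip N3<->N0 -> N3.N0=(alive,v0) N3.N1=(alive,v0) N3.N2=(suspect,v1) N3.N3=(dead,v1) | N0.N0=(alive,v0) N0.N1=(alive,v0) N0.N2=(suspect,v1) N0.N3=(dead,v1)
Op 4: gossip N3<->N1 -> N3.N0=(alive,v0) N3.N1=(alive,v0) N3.N2=(suspect,v1) N3.N3=(dead,v1) | N1.N0=(alive,v0) N1.N1=(alive,v0) N1.N2=(suspect,v1) N1.N3=(dead,v1)
Op 5: N2 marks N3=alive -> (alive,v1)
Op 6: N2 marks N2=alive -> (alive,v1)
Op 7: gossip N3<->N0 -> N3.N0=(alive,v0) N3.N1=(alive,v0) N3.N2=(suspect,v1) N3.N3=(dead,v1) | N0.N0=(alive,v0) N0.N1=(alive,v0) N0.N2=(suspect,v1) N0.N3=(dead,v1)
Op 8: N3 marks N2=alive -> (alive,v2)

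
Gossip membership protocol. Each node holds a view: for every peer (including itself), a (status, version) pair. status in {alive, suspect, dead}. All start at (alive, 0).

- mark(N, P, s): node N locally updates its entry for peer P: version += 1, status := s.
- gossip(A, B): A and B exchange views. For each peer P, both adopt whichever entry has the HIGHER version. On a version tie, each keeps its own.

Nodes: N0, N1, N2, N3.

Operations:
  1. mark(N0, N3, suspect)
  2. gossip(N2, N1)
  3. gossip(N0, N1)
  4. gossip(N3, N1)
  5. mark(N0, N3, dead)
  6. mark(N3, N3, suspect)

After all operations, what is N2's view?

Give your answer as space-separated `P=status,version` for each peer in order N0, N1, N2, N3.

Answer: N0=alive,0 N1=alive,0 N2=alive,0 N3=alive,0

Derivation:
Op 1: N0 marks N3=suspect -> (suspect,v1)
Op 2: gossip N2<->N1 -> N2.N0=(alive,v0) N2.N1=(alive,v0) N2.N2=(alive,v0) N2.N3=(alive,v0) | N1.N0=(alive,v0) N1.N1=(alive,v0) N1.N2=(alive,v0) N1.N3=(alive,v0)
Op 3: gossip N0<->N1 -> N0.N0=(alive,v0) N0.N1=(alive,v0) N0.N2=(alive,v0) N0.N3=(suspect,v1) | N1.N0=(alive,v0) N1.N1=(alive,v0) N1.N2=(alive,v0) N1.N3=(suspect,v1)
Op 4: gossip N3<->N1 -> N3.N0=(alive,v0) N3.N1=(alive,v0) N3.N2=(alive,v0) N3.N3=(suspect,v1) | N1.N0=(alive,v0) N1.N1=(alive,v0) N1.N2=(alive,v0) N1.N3=(suspect,v1)
Op 5: N0 marks N3=dead -> (dead,v2)
Op 6: N3 marks N3=suspect -> (suspect,v2)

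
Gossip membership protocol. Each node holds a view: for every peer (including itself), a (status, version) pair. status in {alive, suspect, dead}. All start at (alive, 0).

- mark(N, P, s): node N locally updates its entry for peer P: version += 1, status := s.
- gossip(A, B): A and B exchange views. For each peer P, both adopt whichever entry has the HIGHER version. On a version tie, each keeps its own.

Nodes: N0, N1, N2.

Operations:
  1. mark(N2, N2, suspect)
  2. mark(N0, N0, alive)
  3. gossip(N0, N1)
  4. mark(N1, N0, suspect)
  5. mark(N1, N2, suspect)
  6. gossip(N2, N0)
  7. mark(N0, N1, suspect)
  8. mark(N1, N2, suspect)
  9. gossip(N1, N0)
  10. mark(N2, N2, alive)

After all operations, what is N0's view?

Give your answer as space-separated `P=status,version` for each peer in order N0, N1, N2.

Op 1: N2 marks N2=suspect -> (suspect,v1)
Op 2: N0 marks N0=alive -> (alive,v1)
Op 3: gossip N0<->N1 -> N0.N0=(alive,v1) N0.N1=(alive,v0) N0.N2=(alive,v0) | N1.N0=(alive,v1) N1.N1=(alive,v0) N1.N2=(alive,v0)
Op 4: N1 marks N0=suspect -> (suspect,v2)
Op 5: N1 marks N2=suspect -> (suspect,v1)
Op 6: gossip N2<->N0 -> N2.N0=(alive,v1) N2.N1=(alive,v0) N2.N2=(suspect,v1) | N0.N0=(alive,v1) N0.N1=(alive,v0) N0.N2=(suspect,v1)
Op 7: N0 marks N1=suspect -> (suspect,v1)
Op 8: N1 marks N2=suspect -> (suspect,v2)
Op 9: gossip N1<->N0 -> N1.N0=(suspect,v2) N1.N1=(suspect,v1) N1.N2=(suspect,v2) | N0.N0=(suspect,v2) N0.N1=(suspect,v1) N0.N2=(suspect,v2)
Op 10: N2 marks N2=alive -> (alive,v2)

Answer: N0=suspect,2 N1=suspect,1 N2=suspect,2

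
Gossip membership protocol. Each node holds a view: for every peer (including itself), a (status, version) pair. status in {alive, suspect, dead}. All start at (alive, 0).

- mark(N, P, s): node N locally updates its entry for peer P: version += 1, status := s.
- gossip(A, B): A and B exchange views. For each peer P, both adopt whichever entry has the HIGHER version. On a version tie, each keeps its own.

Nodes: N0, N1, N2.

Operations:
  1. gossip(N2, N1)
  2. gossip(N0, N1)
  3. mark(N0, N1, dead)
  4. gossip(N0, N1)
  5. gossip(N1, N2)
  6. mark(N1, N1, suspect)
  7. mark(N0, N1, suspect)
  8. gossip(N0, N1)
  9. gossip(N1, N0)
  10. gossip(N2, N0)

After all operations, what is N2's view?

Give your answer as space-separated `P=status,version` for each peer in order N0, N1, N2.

Op 1: gossip N2<->N1 -> N2.N0=(alive,v0) N2.N1=(alive,v0) N2.N2=(alive,v0) | N1.N0=(alive,v0) N1.N1=(alive,v0) N1.N2=(alive,v0)
Op 2: gossip N0<->N1 -> N0.N0=(alive,v0) N0.N1=(alive,v0) N0.N2=(alive,v0) | N1.N0=(alive,v0) N1.N1=(alive,v0) N1.N2=(alive,v0)
Op 3: N0 marks N1=dead -> (dead,v1)
Op 4: gossip N0<->N1 -> N0.N0=(alive,v0) N0.N1=(dead,v1) N0.N2=(alive,v0) | N1.N0=(alive,v0) N1.N1=(dead,v1) N1.N2=(alive,v0)
Op 5: gossip N1<->N2 -> N1.N0=(alive,v0) N1.N1=(dead,v1) N1.N2=(alive,v0) | N2.N0=(alive,v0) N2.N1=(dead,v1) N2.N2=(alive,v0)
Op 6: N1 marks N1=suspect -> (suspect,v2)
Op 7: N0 marks N1=suspect -> (suspect,v2)
Op 8: gossip N0<->N1 -> N0.N0=(alive,v0) N0.N1=(suspect,v2) N0.N2=(alive,v0) | N1.N0=(alive,v0) N1.N1=(suspect,v2) N1.N2=(alive,v0)
Op 9: gossip N1<->N0 -> N1.N0=(alive,v0) N1.N1=(suspect,v2) N1.N2=(alive,v0) | N0.N0=(alive,v0) N0.N1=(suspect,v2) N0.N2=(alive,v0)
Op 10: gossip N2<->N0 -> N2.N0=(alive,v0) N2.N1=(suspect,v2) N2.N2=(alive,v0) | N0.N0=(alive,v0) N0.N1=(suspect,v2) N0.N2=(alive,v0)

Answer: N0=alive,0 N1=suspect,2 N2=alive,0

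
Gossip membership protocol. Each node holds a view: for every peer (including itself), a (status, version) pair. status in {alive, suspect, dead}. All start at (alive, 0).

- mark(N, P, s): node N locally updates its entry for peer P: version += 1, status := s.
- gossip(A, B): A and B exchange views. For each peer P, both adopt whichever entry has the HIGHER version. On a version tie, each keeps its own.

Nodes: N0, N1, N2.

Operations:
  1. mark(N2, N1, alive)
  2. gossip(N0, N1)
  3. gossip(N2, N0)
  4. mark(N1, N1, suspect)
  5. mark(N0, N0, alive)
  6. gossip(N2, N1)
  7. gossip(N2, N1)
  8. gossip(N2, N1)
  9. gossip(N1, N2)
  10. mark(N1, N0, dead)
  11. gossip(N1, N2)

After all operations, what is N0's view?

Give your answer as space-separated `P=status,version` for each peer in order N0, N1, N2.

Op 1: N2 marks N1=alive -> (alive,v1)
Op 2: gossip N0<->N1 -> N0.N0=(alive,v0) N0.N1=(alive,v0) N0.N2=(alive,v0) | N1.N0=(alive,v0) N1.N1=(alive,v0) N1.N2=(alive,v0)
Op 3: gossip N2<->N0 -> N2.N0=(alive,v0) N2.N1=(alive,v1) N2.N2=(alive,v0) | N0.N0=(alive,v0) N0.N1=(alive,v1) N0.N2=(alive,v0)
Op 4: N1 marks N1=suspect -> (suspect,v1)
Op 5: N0 marks N0=alive -> (alive,v1)
Op 6: gossip N2<->N1 -> N2.N0=(alive,v0) N2.N1=(alive,v1) N2.N2=(alive,v0) | N1.N0=(alive,v0) N1.N1=(suspect,v1) N1.N2=(alive,v0)
Op 7: gossip N2<->N1 -> N2.N0=(alive,v0) N2.N1=(alive,v1) N2.N2=(alive,v0) | N1.N0=(alive,v0) N1.N1=(suspect,v1) N1.N2=(alive,v0)
Op 8: gossip N2<->N1 -> N2.N0=(alive,v0) N2.N1=(alive,v1) N2.N2=(alive,v0) | N1.N0=(alive,v0) N1.N1=(suspect,v1) N1.N2=(alive,v0)
Op 9: gossip N1<->N2 -> N1.N0=(alive,v0) N1.N1=(suspect,v1) N1.N2=(alive,v0) | N2.N0=(alive,v0) N2.N1=(alive,v1) N2.N2=(alive,v0)
Op 10: N1 marks N0=dead -> (dead,v1)
Op 11: gossip N1<->N2 -> N1.N0=(dead,v1) N1.N1=(suspect,v1) N1.N2=(alive,v0) | N2.N0=(dead,v1) N2.N1=(alive,v1) N2.N2=(alive,v0)

Answer: N0=alive,1 N1=alive,1 N2=alive,0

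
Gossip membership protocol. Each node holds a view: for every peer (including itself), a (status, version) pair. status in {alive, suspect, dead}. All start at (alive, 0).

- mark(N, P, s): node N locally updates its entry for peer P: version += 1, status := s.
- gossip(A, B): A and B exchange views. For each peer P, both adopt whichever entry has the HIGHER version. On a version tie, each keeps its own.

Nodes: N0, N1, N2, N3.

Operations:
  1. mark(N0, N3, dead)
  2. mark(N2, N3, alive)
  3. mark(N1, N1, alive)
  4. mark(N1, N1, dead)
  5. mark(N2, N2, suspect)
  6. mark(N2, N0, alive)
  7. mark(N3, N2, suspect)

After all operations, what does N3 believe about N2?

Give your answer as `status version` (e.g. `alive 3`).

Answer: suspect 1

Derivation:
Op 1: N0 marks N3=dead -> (dead,v1)
Op 2: N2 marks N3=alive -> (alive,v1)
Op 3: N1 marks N1=alive -> (alive,v1)
Op 4: N1 marks N1=dead -> (dead,v2)
Op 5: N2 marks N2=suspect -> (suspect,v1)
Op 6: N2 marks N0=alive -> (alive,v1)
Op 7: N3 marks N2=suspect -> (suspect,v1)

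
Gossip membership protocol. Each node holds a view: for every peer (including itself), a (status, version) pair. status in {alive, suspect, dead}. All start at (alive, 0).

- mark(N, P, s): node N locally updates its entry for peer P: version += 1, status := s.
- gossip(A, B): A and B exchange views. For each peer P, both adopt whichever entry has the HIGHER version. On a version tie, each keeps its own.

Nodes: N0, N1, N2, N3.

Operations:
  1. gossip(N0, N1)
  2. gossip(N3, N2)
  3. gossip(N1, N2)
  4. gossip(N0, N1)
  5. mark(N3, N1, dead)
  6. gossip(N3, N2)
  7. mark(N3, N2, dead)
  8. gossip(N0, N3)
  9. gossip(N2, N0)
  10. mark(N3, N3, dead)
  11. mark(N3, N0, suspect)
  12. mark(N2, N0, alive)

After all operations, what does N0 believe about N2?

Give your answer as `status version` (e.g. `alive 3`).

Answer: dead 1

Derivation:
Op 1: gossip N0<->N1 -> N0.N0=(alive,v0) N0.N1=(alive,v0) N0.N2=(alive,v0) N0.N3=(alive,v0) | N1.N0=(alive,v0) N1.N1=(alive,v0) N1.N2=(alive,v0) N1.N3=(alive,v0)
Op 2: gossip N3<->N2 -> N3.N0=(alive,v0) N3.N1=(alive,v0) N3.N2=(alive,v0) N3.N3=(alive,v0) | N2.N0=(alive,v0) N2.N1=(alive,v0) N2.N2=(alive,v0) N2.N3=(alive,v0)
Op 3: gossip N1<->N2 -> N1.N0=(alive,v0) N1.N1=(alive,v0) N1.N2=(alive,v0) N1.N3=(alive,v0) | N2.N0=(alive,v0) N2.N1=(alive,v0) N2.N2=(alive,v0) N2.N3=(alive,v0)
Op 4: gossip N0<->N1 -> N0.N0=(alive,v0) N0.N1=(alive,v0) N0.N2=(alive,v0) N0.N3=(alive,v0) | N1.N0=(alive,v0) N1.N1=(alive,v0) N1.N2=(alive,v0) N1.N3=(alive,v0)
Op 5: N3 marks N1=dead -> (dead,v1)
Op 6: gossip N3<->N2 -> N3.N0=(alive,v0) N3.N1=(dead,v1) N3.N2=(alive,v0) N3.N3=(alive,v0) | N2.N0=(alive,v0) N2.N1=(dead,v1) N2.N2=(alive,v0) N2.N3=(alive,v0)
Op 7: N3 marks N2=dead -> (dead,v1)
Op 8: gossip N0<->N3 -> N0.N0=(alive,v0) N0.N1=(dead,v1) N0.N2=(dead,v1) N0.N3=(alive,v0) | N3.N0=(alive,v0) N3.N1=(dead,v1) N3.N2=(dead,v1) N3.N3=(alive,v0)
Op 9: gossip N2<->N0 -> N2.N0=(alive,v0) N2.N1=(dead,v1) N2.N2=(dead,v1) N2.N3=(alive,v0) | N0.N0=(alive,v0) N0.N1=(dead,v1) N0.N2=(dead,v1) N0.N3=(alive,v0)
Op 10: N3 marks N3=dead -> (dead,v1)
Op 11: N3 marks N0=suspect -> (suspect,v1)
Op 12: N2 marks N0=alive -> (alive,v1)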